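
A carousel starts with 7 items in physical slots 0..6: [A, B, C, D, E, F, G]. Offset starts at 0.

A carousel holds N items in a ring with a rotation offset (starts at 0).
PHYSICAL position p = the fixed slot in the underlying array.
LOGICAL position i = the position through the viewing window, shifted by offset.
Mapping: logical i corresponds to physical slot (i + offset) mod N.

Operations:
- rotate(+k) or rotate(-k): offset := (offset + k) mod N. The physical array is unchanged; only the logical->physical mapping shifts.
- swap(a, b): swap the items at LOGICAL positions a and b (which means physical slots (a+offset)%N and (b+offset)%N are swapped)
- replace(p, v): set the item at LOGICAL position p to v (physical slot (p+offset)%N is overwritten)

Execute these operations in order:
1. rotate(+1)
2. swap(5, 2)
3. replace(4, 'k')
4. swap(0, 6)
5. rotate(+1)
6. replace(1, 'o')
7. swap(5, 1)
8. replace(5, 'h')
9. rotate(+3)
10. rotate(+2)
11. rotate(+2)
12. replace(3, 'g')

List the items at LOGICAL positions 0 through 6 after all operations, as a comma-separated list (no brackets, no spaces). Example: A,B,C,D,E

After op 1 (rotate(+1)): offset=1, physical=[A,B,C,D,E,F,G], logical=[B,C,D,E,F,G,A]
After op 2 (swap(5, 2)): offset=1, physical=[A,B,C,G,E,F,D], logical=[B,C,G,E,F,D,A]
After op 3 (replace(4, 'k')): offset=1, physical=[A,B,C,G,E,k,D], logical=[B,C,G,E,k,D,A]
After op 4 (swap(0, 6)): offset=1, physical=[B,A,C,G,E,k,D], logical=[A,C,G,E,k,D,B]
After op 5 (rotate(+1)): offset=2, physical=[B,A,C,G,E,k,D], logical=[C,G,E,k,D,B,A]
After op 6 (replace(1, 'o')): offset=2, physical=[B,A,C,o,E,k,D], logical=[C,o,E,k,D,B,A]
After op 7 (swap(5, 1)): offset=2, physical=[o,A,C,B,E,k,D], logical=[C,B,E,k,D,o,A]
After op 8 (replace(5, 'h')): offset=2, physical=[h,A,C,B,E,k,D], logical=[C,B,E,k,D,h,A]
After op 9 (rotate(+3)): offset=5, physical=[h,A,C,B,E,k,D], logical=[k,D,h,A,C,B,E]
After op 10 (rotate(+2)): offset=0, physical=[h,A,C,B,E,k,D], logical=[h,A,C,B,E,k,D]
After op 11 (rotate(+2)): offset=2, physical=[h,A,C,B,E,k,D], logical=[C,B,E,k,D,h,A]
After op 12 (replace(3, 'g')): offset=2, physical=[h,A,C,B,E,g,D], logical=[C,B,E,g,D,h,A]

Answer: C,B,E,g,D,h,A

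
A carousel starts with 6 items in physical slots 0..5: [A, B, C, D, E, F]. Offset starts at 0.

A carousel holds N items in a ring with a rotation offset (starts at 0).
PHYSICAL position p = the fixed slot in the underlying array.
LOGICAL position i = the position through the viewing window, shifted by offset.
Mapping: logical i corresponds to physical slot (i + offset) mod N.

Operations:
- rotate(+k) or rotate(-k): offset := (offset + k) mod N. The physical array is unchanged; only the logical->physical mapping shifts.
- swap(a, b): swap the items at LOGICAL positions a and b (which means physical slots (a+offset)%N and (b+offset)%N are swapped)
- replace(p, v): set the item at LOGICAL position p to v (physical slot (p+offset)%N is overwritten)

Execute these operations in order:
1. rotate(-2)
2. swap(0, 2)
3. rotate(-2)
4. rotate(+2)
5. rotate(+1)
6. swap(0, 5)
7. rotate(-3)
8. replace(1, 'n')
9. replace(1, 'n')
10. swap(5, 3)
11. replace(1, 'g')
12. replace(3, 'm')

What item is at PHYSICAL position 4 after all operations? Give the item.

After op 1 (rotate(-2)): offset=4, physical=[A,B,C,D,E,F], logical=[E,F,A,B,C,D]
After op 2 (swap(0, 2)): offset=4, physical=[E,B,C,D,A,F], logical=[A,F,E,B,C,D]
After op 3 (rotate(-2)): offset=2, physical=[E,B,C,D,A,F], logical=[C,D,A,F,E,B]
After op 4 (rotate(+2)): offset=4, physical=[E,B,C,D,A,F], logical=[A,F,E,B,C,D]
After op 5 (rotate(+1)): offset=5, physical=[E,B,C,D,A,F], logical=[F,E,B,C,D,A]
After op 6 (swap(0, 5)): offset=5, physical=[E,B,C,D,F,A], logical=[A,E,B,C,D,F]
After op 7 (rotate(-3)): offset=2, physical=[E,B,C,D,F,A], logical=[C,D,F,A,E,B]
After op 8 (replace(1, 'n')): offset=2, physical=[E,B,C,n,F,A], logical=[C,n,F,A,E,B]
After op 9 (replace(1, 'n')): offset=2, physical=[E,B,C,n,F,A], logical=[C,n,F,A,E,B]
After op 10 (swap(5, 3)): offset=2, physical=[E,A,C,n,F,B], logical=[C,n,F,B,E,A]
After op 11 (replace(1, 'g')): offset=2, physical=[E,A,C,g,F,B], logical=[C,g,F,B,E,A]
After op 12 (replace(3, 'm')): offset=2, physical=[E,A,C,g,F,m], logical=[C,g,F,m,E,A]

Answer: F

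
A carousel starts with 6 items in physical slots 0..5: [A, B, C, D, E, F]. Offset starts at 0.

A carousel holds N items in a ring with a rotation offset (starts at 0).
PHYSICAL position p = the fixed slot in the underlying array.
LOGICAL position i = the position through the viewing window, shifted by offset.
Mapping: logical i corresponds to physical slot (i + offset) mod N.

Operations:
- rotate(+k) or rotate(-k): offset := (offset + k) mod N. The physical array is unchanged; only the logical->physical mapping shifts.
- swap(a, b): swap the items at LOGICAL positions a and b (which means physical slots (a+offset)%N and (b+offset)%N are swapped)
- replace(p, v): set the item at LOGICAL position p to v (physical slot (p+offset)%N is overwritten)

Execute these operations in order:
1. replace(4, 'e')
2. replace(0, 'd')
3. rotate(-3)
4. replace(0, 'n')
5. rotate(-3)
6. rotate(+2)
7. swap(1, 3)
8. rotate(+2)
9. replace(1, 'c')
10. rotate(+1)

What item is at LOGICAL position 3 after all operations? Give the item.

Answer: C

Derivation:
After op 1 (replace(4, 'e')): offset=0, physical=[A,B,C,D,e,F], logical=[A,B,C,D,e,F]
After op 2 (replace(0, 'd')): offset=0, physical=[d,B,C,D,e,F], logical=[d,B,C,D,e,F]
After op 3 (rotate(-3)): offset=3, physical=[d,B,C,D,e,F], logical=[D,e,F,d,B,C]
After op 4 (replace(0, 'n')): offset=3, physical=[d,B,C,n,e,F], logical=[n,e,F,d,B,C]
After op 5 (rotate(-3)): offset=0, physical=[d,B,C,n,e,F], logical=[d,B,C,n,e,F]
After op 6 (rotate(+2)): offset=2, physical=[d,B,C,n,e,F], logical=[C,n,e,F,d,B]
After op 7 (swap(1, 3)): offset=2, physical=[d,B,C,F,e,n], logical=[C,F,e,n,d,B]
After op 8 (rotate(+2)): offset=4, physical=[d,B,C,F,e,n], logical=[e,n,d,B,C,F]
After op 9 (replace(1, 'c')): offset=4, physical=[d,B,C,F,e,c], logical=[e,c,d,B,C,F]
After op 10 (rotate(+1)): offset=5, physical=[d,B,C,F,e,c], logical=[c,d,B,C,F,e]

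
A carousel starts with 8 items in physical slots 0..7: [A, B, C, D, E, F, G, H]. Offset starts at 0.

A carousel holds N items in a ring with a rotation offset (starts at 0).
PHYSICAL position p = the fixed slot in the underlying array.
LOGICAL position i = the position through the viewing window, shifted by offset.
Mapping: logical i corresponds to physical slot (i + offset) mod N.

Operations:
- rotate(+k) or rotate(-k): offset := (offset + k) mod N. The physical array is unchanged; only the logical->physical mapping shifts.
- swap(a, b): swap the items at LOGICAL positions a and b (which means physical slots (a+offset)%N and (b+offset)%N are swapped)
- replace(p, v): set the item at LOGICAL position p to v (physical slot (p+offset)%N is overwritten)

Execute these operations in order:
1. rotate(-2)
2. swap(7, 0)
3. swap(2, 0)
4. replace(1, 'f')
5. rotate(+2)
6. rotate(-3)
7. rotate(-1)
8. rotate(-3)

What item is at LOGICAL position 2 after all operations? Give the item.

After op 1 (rotate(-2)): offset=6, physical=[A,B,C,D,E,F,G,H], logical=[G,H,A,B,C,D,E,F]
After op 2 (swap(7, 0)): offset=6, physical=[A,B,C,D,E,G,F,H], logical=[F,H,A,B,C,D,E,G]
After op 3 (swap(2, 0)): offset=6, physical=[F,B,C,D,E,G,A,H], logical=[A,H,F,B,C,D,E,G]
After op 4 (replace(1, 'f')): offset=6, physical=[F,B,C,D,E,G,A,f], logical=[A,f,F,B,C,D,E,G]
After op 5 (rotate(+2)): offset=0, physical=[F,B,C,D,E,G,A,f], logical=[F,B,C,D,E,G,A,f]
After op 6 (rotate(-3)): offset=5, physical=[F,B,C,D,E,G,A,f], logical=[G,A,f,F,B,C,D,E]
After op 7 (rotate(-1)): offset=4, physical=[F,B,C,D,E,G,A,f], logical=[E,G,A,f,F,B,C,D]
After op 8 (rotate(-3)): offset=1, physical=[F,B,C,D,E,G,A,f], logical=[B,C,D,E,G,A,f,F]

Answer: D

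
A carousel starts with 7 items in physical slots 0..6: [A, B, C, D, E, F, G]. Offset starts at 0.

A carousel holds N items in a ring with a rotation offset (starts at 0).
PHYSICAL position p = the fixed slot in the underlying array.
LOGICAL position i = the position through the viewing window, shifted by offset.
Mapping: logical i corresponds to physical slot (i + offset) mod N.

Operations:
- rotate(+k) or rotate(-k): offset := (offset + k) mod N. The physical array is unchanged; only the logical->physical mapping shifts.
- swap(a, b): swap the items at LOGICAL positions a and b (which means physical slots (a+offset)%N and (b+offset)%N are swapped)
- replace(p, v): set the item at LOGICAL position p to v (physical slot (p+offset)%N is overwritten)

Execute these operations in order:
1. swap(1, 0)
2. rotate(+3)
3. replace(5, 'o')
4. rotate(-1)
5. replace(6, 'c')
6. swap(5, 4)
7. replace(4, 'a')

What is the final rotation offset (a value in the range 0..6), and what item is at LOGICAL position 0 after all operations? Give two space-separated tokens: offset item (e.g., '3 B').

After op 1 (swap(1, 0)): offset=0, physical=[B,A,C,D,E,F,G], logical=[B,A,C,D,E,F,G]
After op 2 (rotate(+3)): offset=3, physical=[B,A,C,D,E,F,G], logical=[D,E,F,G,B,A,C]
After op 3 (replace(5, 'o')): offset=3, physical=[B,o,C,D,E,F,G], logical=[D,E,F,G,B,o,C]
After op 4 (rotate(-1)): offset=2, physical=[B,o,C,D,E,F,G], logical=[C,D,E,F,G,B,o]
After op 5 (replace(6, 'c')): offset=2, physical=[B,c,C,D,E,F,G], logical=[C,D,E,F,G,B,c]
After op 6 (swap(5, 4)): offset=2, physical=[G,c,C,D,E,F,B], logical=[C,D,E,F,B,G,c]
After op 7 (replace(4, 'a')): offset=2, physical=[G,c,C,D,E,F,a], logical=[C,D,E,F,a,G,c]

Answer: 2 C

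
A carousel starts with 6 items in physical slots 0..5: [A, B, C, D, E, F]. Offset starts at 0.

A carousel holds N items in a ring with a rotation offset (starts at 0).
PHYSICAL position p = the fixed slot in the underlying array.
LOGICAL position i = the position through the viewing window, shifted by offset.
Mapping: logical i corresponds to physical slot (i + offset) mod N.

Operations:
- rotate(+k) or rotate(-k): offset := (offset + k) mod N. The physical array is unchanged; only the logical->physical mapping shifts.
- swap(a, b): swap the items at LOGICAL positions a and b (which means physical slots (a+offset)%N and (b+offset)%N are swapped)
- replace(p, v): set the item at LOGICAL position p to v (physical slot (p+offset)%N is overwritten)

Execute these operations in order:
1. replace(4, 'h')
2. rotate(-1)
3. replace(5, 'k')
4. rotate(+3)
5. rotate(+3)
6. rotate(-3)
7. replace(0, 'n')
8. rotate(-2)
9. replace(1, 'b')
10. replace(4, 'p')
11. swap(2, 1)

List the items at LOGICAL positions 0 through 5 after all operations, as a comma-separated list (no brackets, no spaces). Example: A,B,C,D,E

After op 1 (replace(4, 'h')): offset=0, physical=[A,B,C,D,h,F], logical=[A,B,C,D,h,F]
After op 2 (rotate(-1)): offset=5, physical=[A,B,C,D,h,F], logical=[F,A,B,C,D,h]
After op 3 (replace(5, 'k')): offset=5, physical=[A,B,C,D,k,F], logical=[F,A,B,C,D,k]
After op 4 (rotate(+3)): offset=2, physical=[A,B,C,D,k,F], logical=[C,D,k,F,A,B]
After op 5 (rotate(+3)): offset=5, physical=[A,B,C,D,k,F], logical=[F,A,B,C,D,k]
After op 6 (rotate(-3)): offset=2, physical=[A,B,C,D,k,F], logical=[C,D,k,F,A,B]
After op 7 (replace(0, 'n')): offset=2, physical=[A,B,n,D,k,F], logical=[n,D,k,F,A,B]
After op 8 (rotate(-2)): offset=0, physical=[A,B,n,D,k,F], logical=[A,B,n,D,k,F]
After op 9 (replace(1, 'b')): offset=0, physical=[A,b,n,D,k,F], logical=[A,b,n,D,k,F]
After op 10 (replace(4, 'p')): offset=0, physical=[A,b,n,D,p,F], logical=[A,b,n,D,p,F]
After op 11 (swap(2, 1)): offset=0, physical=[A,n,b,D,p,F], logical=[A,n,b,D,p,F]

Answer: A,n,b,D,p,F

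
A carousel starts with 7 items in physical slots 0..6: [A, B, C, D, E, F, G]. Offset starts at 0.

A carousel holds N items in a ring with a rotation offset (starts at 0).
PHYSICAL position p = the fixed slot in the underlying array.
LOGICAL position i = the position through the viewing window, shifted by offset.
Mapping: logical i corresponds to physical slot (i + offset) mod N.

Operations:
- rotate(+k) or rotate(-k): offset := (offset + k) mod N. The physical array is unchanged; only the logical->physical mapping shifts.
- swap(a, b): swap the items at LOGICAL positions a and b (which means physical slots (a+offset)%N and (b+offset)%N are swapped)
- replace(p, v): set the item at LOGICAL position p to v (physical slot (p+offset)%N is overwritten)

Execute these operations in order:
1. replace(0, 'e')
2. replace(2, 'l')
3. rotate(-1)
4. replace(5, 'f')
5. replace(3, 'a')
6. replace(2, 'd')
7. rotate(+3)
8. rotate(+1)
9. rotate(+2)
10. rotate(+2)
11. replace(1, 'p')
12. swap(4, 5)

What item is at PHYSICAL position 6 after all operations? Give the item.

After op 1 (replace(0, 'e')): offset=0, physical=[e,B,C,D,E,F,G], logical=[e,B,C,D,E,F,G]
After op 2 (replace(2, 'l')): offset=0, physical=[e,B,l,D,E,F,G], logical=[e,B,l,D,E,F,G]
After op 3 (rotate(-1)): offset=6, physical=[e,B,l,D,E,F,G], logical=[G,e,B,l,D,E,F]
After op 4 (replace(5, 'f')): offset=6, physical=[e,B,l,D,f,F,G], logical=[G,e,B,l,D,f,F]
After op 5 (replace(3, 'a')): offset=6, physical=[e,B,a,D,f,F,G], logical=[G,e,B,a,D,f,F]
After op 6 (replace(2, 'd')): offset=6, physical=[e,d,a,D,f,F,G], logical=[G,e,d,a,D,f,F]
After op 7 (rotate(+3)): offset=2, physical=[e,d,a,D,f,F,G], logical=[a,D,f,F,G,e,d]
After op 8 (rotate(+1)): offset=3, physical=[e,d,a,D,f,F,G], logical=[D,f,F,G,e,d,a]
After op 9 (rotate(+2)): offset=5, physical=[e,d,a,D,f,F,G], logical=[F,G,e,d,a,D,f]
After op 10 (rotate(+2)): offset=0, physical=[e,d,a,D,f,F,G], logical=[e,d,a,D,f,F,G]
After op 11 (replace(1, 'p')): offset=0, physical=[e,p,a,D,f,F,G], logical=[e,p,a,D,f,F,G]
After op 12 (swap(4, 5)): offset=0, physical=[e,p,a,D,F,f,G], logical=[e,p,a,D,F,f,G]

Answer: G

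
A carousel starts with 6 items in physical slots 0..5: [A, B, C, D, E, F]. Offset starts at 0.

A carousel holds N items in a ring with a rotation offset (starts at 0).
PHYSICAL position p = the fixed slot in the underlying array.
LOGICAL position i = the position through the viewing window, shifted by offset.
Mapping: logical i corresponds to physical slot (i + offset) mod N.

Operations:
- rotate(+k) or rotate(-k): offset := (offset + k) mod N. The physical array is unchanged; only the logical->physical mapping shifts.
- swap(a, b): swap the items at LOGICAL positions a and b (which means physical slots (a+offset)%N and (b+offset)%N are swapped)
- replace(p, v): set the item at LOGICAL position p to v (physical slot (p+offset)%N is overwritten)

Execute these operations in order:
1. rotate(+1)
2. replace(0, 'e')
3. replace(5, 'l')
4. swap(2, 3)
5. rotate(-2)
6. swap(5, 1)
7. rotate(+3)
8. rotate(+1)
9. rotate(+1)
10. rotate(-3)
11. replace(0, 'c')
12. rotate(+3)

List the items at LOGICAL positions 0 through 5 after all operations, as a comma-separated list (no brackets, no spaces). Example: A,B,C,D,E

Answer: l,F,D,c,C,E

Derivation:
After op 1 (rotate(+1)): offset=1, physical=[A,B,C,D,E,F], logical=[B,C,D,E,F,A]
After op 2 (replace(0, 'e')): offset=1, physical=[A,e,C,D,E,F], logical=[e,C,D,E,F,A]
After op 3 (replace(5, 'l')): offset=1, physical=[l,e,C,D,E,F], logical=[e,C,D,E,F,l]
After op 4 (swap(2, 3)): offset=1, physical=[l,e,C,E,D,F], logical=[e,C,E,D,F,l]
After op 5 (rotate(-2)): offset=5, physical=[l,e,C,E,D,F], logical=[F,l,e,C,E,D]
After op 6 (swap(5, 1)): offset=5, physical=[D,e,C,E,l,F], logical=[F,D,e,C,E,l]
After op 7 (rotate(+3)): offset=2, physical=[D,e,C,E,l,F], logical=[C,E,l,F,D,e]
After op 8 (rotate(+1)): offset=3, physical=[D,e,C,E,l,F], logical=[E,l,F,D,e,C]
After op 9 (rotate(+1)): offset=4, physical=[D,e,C,E,l,F], logical=[l,F,D,e,C,E]
After op 10 (rotate(-3)): offset=1, physical=[D,e,C,E,l,F], logical=[e,C,E,l,F,D]
After op 11 (replace(0, 'c')): offset=1, physical=[D,c,C,E,l,F], logical=[c,C,E,l,F,D]
After op 12 (rotate(+3)): offset=4, physical=[D,c,C,E,l,F], logical=[l,F,D,c,C,E]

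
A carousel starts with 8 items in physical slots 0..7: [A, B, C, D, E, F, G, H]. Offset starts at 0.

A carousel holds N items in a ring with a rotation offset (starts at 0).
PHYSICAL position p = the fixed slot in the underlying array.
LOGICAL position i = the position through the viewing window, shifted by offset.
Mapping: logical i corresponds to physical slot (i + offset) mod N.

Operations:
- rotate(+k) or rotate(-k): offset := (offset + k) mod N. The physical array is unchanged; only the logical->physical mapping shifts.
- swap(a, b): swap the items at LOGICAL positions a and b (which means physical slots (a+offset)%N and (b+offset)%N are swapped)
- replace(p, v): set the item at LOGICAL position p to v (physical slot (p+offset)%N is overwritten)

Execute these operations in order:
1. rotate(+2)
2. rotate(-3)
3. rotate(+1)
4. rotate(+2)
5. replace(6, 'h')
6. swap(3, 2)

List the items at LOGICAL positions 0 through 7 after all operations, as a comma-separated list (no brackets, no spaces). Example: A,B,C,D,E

After op 1 (rotate(+2)): offset=2, physical=[A,B,C,D,E,F,G,H], logical=[C,D,E,F,G,H,A,B]
After op 2 (rotate(-3)): offset=7, physical=[A,B,C,D,E,F,G,H], logical=[H,A,B,C,D,E,F,G]
After op 3 (rotate(+1)): offset=0, physical=[A,B,C,D,E,F,G,H], logical=[A,B,C,D,E,F,G,H]
After op 4 (rotate(+2)): offset=2, physical=[A,B,C,D,E,F,G,H], logical=[C,D,E,F,G,H,A,B]
After op 5 (replace(6, 'h')): offset=2, physical=[h,B,C,D,E,F,G,H], logical=[C,D,E,F,G,H,h,B]
After op 6 (swap(3, 2)): offset=2, physical=[h,B,C,D,F,E,G,H], logical=[C,D,F,E,G,H,h,B]

Answer: C,D,F,E,G,H,h,B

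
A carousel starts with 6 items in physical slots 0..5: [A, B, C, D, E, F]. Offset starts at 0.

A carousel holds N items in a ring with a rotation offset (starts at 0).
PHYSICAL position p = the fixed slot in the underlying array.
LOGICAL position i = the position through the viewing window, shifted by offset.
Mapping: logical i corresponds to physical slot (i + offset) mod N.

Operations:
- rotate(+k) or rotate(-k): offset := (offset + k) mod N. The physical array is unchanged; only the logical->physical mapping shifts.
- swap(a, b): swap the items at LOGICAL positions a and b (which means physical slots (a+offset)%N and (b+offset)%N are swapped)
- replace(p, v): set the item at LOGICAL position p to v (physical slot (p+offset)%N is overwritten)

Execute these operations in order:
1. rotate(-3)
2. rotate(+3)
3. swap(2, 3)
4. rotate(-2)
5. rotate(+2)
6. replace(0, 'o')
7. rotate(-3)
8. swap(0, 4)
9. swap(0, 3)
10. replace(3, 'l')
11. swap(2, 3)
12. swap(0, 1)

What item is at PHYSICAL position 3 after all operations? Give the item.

Answer: E

Derivation:
After op 1 (rotate(-3)): offset=3, physical=[A,B,C,D,E,F], logical=[D,E,F,A,B,C]
After op 2 (rotate(+3)): offset=0, physical=[A,B,C,D,E,F], logical=[A,B,C,D,E,F]
After op 3 (swap(2, 3)): offset=0, physical=[A,B,D,C,E,F], logical=[A,B,D,C,E,F]
After op 4 (rotate(-2)): offset=4, physical=[A,B,D,C,E,F], logical=[E,F,A,B,D,C]
After op 5 (rotate(+2)): offset=0, physical=[A,B,D,C,E,F], logical=[A,B,D,C,E,F]
After op 6 (replace(0, 'o')): offset=0, physical=[o,B,D,C,E,F], logical=[o,B,D,C,E,F]
After op 7 (rotate(-3)): offset=3, physical=[o,B,D,C,E,F], logical=[C,E,F,o,B,D]
After op 8 (swap(0, 4)): offset=3, physical=[o,C,D,B,E,F], logical=[B,E,F,o,C,D]
After op 9 (swap(0, 3)): offset=3, physical=[B,C,D,o,E,F], logical=[o,E,F,B,C,D]
After op 10 (replace(3, 'l')): offset=3, physical=[l,C,D,o,E,F], logical=[o,E,F,l,C,D]
After op 11 (swap(2, 3)): offset=3, physical=[F,C,D,o,E,l], logical=[o,E,l,F,C,D]
After op 12 (swap(0, 1)): offset=3, physical=[F,C,D,E,o,l], logical=[E,o,l,F,C,D]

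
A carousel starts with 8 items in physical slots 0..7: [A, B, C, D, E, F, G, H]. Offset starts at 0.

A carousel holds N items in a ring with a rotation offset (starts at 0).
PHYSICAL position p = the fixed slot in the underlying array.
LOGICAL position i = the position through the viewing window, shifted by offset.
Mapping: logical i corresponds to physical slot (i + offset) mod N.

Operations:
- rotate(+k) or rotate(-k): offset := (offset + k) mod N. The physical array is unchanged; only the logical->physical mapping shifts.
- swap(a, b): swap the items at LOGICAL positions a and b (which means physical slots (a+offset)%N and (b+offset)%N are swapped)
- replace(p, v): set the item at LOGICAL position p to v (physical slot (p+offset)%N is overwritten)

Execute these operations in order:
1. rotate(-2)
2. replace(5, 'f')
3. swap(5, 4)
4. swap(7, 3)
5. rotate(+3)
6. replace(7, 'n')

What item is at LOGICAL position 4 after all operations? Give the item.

After op 1 (rotate(-2)): offset=6, physical=[A,B,C,D,E,F,G,H], logical=[G,H,A,B,C,D,E,F]
After op 2 (replace(5, 'f')): offset=6, physical=[A,B,C,f,E,F,G,H], logical=[G,H,A,B,C,f,E,F]
After op 3 (swap(5, 4)): offset=6, physical=[A,B,f,C,E,F,G,H], logical=[G,H,A,B,f,C,E,F]
After op 4 (swap(7, 3)): offset=6, physical=[A,F,f,C,E,B,G,H], logical=[G,H,A,F,f,C,E,B]
After op 5 (rotate(+3)): offset=1, physical=[A,F,f,C,E,B,G,H], logical=[F,f,C,E,B,G,H,A]
After op 6 (replace(7, 'n')): offset=1, physical=[n,F,f,C,E,B,G,H], logical=[F,f,C,E,B,G,H,n]

Answer: B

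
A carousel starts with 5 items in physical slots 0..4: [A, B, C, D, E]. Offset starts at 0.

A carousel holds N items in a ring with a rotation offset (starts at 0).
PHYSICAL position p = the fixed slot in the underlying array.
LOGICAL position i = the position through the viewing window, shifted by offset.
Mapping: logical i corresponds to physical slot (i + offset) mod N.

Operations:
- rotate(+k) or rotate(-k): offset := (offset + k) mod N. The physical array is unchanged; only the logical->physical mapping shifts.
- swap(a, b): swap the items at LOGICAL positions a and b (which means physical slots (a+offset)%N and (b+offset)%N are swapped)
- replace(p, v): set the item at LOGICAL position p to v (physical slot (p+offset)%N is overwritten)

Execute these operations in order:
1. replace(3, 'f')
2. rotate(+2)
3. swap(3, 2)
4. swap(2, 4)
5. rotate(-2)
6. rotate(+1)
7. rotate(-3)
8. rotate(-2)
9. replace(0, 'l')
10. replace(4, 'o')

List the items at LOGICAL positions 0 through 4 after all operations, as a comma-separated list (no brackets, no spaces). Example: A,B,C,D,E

Answer: l,C,f,B,o

Derivation:
After op 1 (replace(3, 'f')): offset=0, physical=[A,B,C,f,E], logical=[A,B,C,f,E]
After op 2 (rotate(+2)): offset=2, physical=[A,B,C,f,E], logical=[C,f,E,A,B]
After op 3 (swap(3, 2)): offset=2, physical=[E,B,C,f,A], logical=[C,f,A,E,B]
After op 4 (swap(2, 4)): offset=2, physical=[E,A,C,f,B], logical=[C,f,B,E,A]
After op 5 (rotate(-2)): offset=0, physical=[E,A,C,f,B], logical=[E,A,C,f,B]
After op 6 (rotate(+1)): offset=1, physical=[E,A,C,f,B], logical=[A,C,f,B,E]
After op 7 (rotate(-3)): offset=3, physical=[E,A,C,f,B], logical=[f,B,E,A,C]
After op 8 (rotate(-2)): offset=1, physical=[E,A,C,f,B], logical=[A,C,f,B,E]
After op 9 (replace(0, 'l')): offset=1, physical=[E,l,C,f,B], logical=[l,C,f,B,E]
After op 10 (replace(4, 'o')): offset=1, physical=[o,l,C,f,B], logical=[l,C,f,B,o]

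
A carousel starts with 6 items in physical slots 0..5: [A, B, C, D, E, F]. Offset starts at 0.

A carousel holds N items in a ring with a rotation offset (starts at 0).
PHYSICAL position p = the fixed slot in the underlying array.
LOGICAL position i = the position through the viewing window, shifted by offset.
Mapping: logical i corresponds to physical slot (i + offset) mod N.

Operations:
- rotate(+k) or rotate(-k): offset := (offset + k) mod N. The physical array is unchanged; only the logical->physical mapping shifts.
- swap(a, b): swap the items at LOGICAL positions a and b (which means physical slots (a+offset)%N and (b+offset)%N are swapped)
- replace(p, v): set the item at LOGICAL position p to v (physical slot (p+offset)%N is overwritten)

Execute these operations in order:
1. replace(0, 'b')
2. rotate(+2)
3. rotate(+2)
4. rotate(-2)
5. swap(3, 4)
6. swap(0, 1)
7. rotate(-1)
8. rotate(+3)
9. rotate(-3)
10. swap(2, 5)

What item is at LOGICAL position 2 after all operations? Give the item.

Answer: F

Derivation:
After op 1 (replace(0, 'b')): offset=0, physical=[b,B,C,D,E,F], logical=[b,B,C,D,E,F]
After op 2 (rotate(+2)): offset=2, physical=[b,B,C,D,E,F], logical=[C,D,E,F,b,B]
After op 3 (rotate(+2)): offset=4, physical=[b,B,C,D,E,F], logical=[E,F,b,B,C,D]
After op 4 (rotate(-2)): offset=2, physical=[b,B,C,D,E,F], logical=[C,D,E,F,b,B]
After op 5 (swap(3, 4)): offset=2, physical=[F,B,C,D,E,b], logical=[C,D,E,b,F,B]
After op 6 (swap(0, 1)): offset=2, physical=[F,B,D,C,E,b], logical=[D,C,E,b,F,B]
After op 7 (rotate(-1)): offset=1, physical=[F,B,D,C,E,b], logical=[B,D,C,E,b,F]
After op 8 (rotate(+3)): offset=4, physical=[F,B,D,C,E,b], logical=[E,b,F,B,D,C]
After op 9 (rotate(-3)): offset=1, physical=[F,B,D,C,E,b], logical=[B,D,C,E,b,F]
After op 10 (swap(2, 5)): offset=1, physical=[C,B,D,F,E,b], logical=[B,D,F,E,b,C]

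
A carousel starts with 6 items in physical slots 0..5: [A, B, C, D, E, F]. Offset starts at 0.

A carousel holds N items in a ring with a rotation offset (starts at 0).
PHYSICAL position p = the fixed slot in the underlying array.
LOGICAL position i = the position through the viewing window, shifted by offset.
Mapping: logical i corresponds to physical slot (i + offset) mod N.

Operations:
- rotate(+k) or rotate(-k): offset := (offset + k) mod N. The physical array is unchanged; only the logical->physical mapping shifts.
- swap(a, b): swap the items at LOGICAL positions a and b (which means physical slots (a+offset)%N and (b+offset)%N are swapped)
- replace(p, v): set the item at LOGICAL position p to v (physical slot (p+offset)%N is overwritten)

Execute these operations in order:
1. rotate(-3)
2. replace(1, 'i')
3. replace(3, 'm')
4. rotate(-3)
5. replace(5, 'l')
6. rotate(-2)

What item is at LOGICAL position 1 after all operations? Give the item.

After op 1 (rotate(-3)): offset=3, physical=[A,B,C,D,E,F], logical=[D,E,F,A,B,C]
After op 2 (replace(1, 'i')): offset=3, physical=[A,B,C,D,i,F], logical=[D,i,F,A,B,C]
After op 3 (replace(3, 'm')): offset=3, physical=[m,B,C,D,i,F], logical=[D,i,F,m,B,C]
After op 4 (rotate(-3)): offset=0, physical=[m,B,C,D,i,F], logical=[m,B,C,D,i,F]
After op 5 (replace(5, 'l')): offset=0, physical=[m,B,C,D,i,l], logical=[m,B,C,D,i,l]
After op 6 (rotate(-2)): offset=4, physical=[m,B,C,D,i,l], logical=[i,l,m,B,C,D]

Answer: l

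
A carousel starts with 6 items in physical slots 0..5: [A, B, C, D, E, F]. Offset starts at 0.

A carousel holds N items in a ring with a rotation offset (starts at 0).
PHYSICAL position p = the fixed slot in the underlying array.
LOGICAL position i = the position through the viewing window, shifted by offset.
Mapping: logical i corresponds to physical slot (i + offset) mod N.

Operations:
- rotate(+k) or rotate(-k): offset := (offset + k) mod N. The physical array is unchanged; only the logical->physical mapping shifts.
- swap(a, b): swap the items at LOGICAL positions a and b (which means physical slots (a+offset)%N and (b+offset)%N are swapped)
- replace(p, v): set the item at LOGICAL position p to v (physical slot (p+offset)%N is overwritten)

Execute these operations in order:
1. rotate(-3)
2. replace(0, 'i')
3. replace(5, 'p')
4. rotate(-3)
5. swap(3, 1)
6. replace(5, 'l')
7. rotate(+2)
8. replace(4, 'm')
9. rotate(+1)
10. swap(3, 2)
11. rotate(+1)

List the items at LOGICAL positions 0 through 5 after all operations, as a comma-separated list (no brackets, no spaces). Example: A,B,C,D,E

After op 1 (rotate(-3)): offset=3, physical=[A,B,C,D,E,F], logical=[D,E,F,A,B,C]
After op 2 (replace(0, 'i')): offset=3, physical=[A,B,C,i,E,F], logical=[i,E,F,A,B,C]
After op 3 (replace(5, 'p')): offset=3, physical=[A,B,p,i,E,F], logical=[i,E,F,A,B,p]
After op 4 (rotate(-3)): offset=0, physical=[A,B,p,i,E,F], logical=[A,B,p,i,E,F]
After op 5 (swap(3, 1)): offset=0, physical=[A,i,p,B,E,F], logical=[A,i,p,B,E,F]
After op 6 (replace(5, 'l')): offset=0, physical=[A,i,p,B,E,l], logical=[A,i,p,B,E,l]
After op 7 (rotate(+2)): offset=2, physical=[A,i,p,B,E,l], logical=[p,B,E,l,A,i]
After op 8 (replace(4, 'm')): offset=2, physical=[m,i,p,B,E,l], logical=[p,B,E,l,m,i]
After op 9 (rotate(+1)): offset=3, physical=[m,i,p,B,E,l], logical=[B,E,l,m,i,p]
After op 10 (swap(3, 2)): offset=3, physical=[l,i,p,B,E,m], logical=[B,E,m,l,i,p]
After op 11 (rotate(+1)): offset=4, physical=[l,i,p,B,E,m], logical=[E,m,l,i,p,B]

Answer: E,m,l,i,p,B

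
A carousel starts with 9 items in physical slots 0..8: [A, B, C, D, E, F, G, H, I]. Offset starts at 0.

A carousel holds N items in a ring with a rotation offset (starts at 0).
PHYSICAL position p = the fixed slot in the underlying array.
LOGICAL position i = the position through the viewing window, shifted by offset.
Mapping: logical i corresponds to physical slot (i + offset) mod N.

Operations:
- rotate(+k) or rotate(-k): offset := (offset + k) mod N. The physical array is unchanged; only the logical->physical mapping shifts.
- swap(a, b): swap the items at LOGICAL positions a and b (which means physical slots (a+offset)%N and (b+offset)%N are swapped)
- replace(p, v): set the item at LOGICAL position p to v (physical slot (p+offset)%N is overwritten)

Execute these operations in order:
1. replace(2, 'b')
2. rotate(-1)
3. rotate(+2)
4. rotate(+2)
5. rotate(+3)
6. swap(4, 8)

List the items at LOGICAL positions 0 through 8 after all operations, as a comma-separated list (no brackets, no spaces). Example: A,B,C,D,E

After op 1 (replace(2, 'b')): offset=0, physical=[A,B,b,D,E,F,G,H,I], logical=[A,B,b,D,E,F,G,H,I]
After op 2 (rotate(-1)): offset=8, physical=[A,B,b,D,E,F,G,H,I], logical=[I,A,B,b,D,E,F,G,H]
After op 3 (rotate(+2)): offset=1, physical=[A,B,b,D,E,F,G,H,I], logical=[B,b,D,E,F,G,H,I,A]
After op 4 (rotate(+2)): offset=3, physical=[A,B,b,D,E,F,G,H,I], logical=[D,E,F,G,H,I,A,B,b]
After op 5 (rotate(+3)): offset=6, physical=[A,B,b,D,E,F,G,H,I], logical=[G,H,I,A,B,b,D,E,F]
After op 6 (swap(4, 8)): offset=6, physical=[A,F,b,D,E,B,G,H,I], logical=[G,H,I,A,F,b,D,E,B]

Answer: G,H,I,A,F,b,D,E,B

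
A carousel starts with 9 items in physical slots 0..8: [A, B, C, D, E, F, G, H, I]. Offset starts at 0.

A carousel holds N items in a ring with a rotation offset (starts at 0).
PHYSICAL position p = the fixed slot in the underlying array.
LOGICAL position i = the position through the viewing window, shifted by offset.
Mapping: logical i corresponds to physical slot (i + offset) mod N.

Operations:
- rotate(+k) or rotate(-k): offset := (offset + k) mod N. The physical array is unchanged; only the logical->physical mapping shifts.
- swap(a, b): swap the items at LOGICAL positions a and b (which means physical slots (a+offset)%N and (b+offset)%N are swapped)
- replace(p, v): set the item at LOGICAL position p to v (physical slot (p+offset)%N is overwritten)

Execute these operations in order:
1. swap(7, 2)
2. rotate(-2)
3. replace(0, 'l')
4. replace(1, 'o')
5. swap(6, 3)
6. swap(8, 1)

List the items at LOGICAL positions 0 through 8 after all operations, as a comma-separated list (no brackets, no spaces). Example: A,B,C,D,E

After op 1 (swap(7, 2)): offset=0, physical=[A,B,H,D,E,F,G,C,I], logical=[A,B,H,D,E,F,G,C,I]
After op 2 (rotate(-2)): offset=7, physical=[A,B,H,D,E,F,G,C,I], logical=[C,I,A,B,H,D,E,F,G]
After op 3 (replace(0, 'l')): offset=7, physical=[A,B,H,D,E,F,G,l,I], logical=[l,I,A,B,H,D,E,F,G]
After op 4 (replace(1, 'o')): offset=7, physical=[A,B,H,D,E,F,G,l,o], logical=[l,o,A,B,H,D,E,F,G]
After op 5 (swap(6, 3)): offset=7, physical=[A,E,H,D,B,F,G,l,o], logical=[l,o,A,E,H,D,B,F,G]
After op 6 (swap(8, 1)): offset=7, physical=[A,E,H,D,B,F,o,l,G], logical=[l,G,A,E,H,D,B,F,o]

Answer: l,G,A,E,H,D,B,F,o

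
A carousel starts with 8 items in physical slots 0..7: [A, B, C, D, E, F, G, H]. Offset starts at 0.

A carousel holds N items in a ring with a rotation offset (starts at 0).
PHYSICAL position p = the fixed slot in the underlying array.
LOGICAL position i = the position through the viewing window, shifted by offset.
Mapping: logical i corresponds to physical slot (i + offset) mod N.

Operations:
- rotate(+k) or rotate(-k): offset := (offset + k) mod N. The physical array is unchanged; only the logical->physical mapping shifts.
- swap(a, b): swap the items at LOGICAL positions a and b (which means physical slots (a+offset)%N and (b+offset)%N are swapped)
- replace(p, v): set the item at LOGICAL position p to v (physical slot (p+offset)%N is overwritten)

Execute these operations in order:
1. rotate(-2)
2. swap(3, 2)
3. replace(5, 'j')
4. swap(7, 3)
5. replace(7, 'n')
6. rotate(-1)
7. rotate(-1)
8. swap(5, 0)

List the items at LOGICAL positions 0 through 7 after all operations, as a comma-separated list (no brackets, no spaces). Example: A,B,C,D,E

Answer: F,n,G,H,B,E,C,j

Derivation:
After op 1 (rotate(-2)): offset=6, physical=[A,B,C,D,E,F,G,H], logical=[G,H,A,B,C,D,E,F]
After op 2 (swap(3, 2)): offset=6, physical=[B,A,C,D,E,F,G,H], logical=[G,H,B,A,C,D,E,F]
After op 3 (replace(5, 'j')): offset=6, physical=[B,A,C,j,E,F,G,H], logical=[G,H,B,A,C,j,E,F]
After op 4 (swap(7, 3)): offset=6, physical=[B,F,C,j,E,A,G,H], logical=[G,H,B,F,C,j,E,A]
After op 5 (replace(7, 'n')): offset=6, physical=[B,F,C,j,E,n,G,H], logical=[G,H,B,F,C,j,E,n]
After op 6 (rotate(-1)): offset=5, physical=[B,F,C,j,E,n,G,H], logical=[n,G,H,B,F,C,j,E]
After op 7 (rotate(-1)): offset=4, physical=[B,F,C,j,E,n,G,H], logical=[E,n,G,H,B,F,C,j]
After op 8 (swap(5, 0)): offset=4, physical=[B,E,C,j,F,n,G,H], logical=[F,n,G,H,B,E,C,j]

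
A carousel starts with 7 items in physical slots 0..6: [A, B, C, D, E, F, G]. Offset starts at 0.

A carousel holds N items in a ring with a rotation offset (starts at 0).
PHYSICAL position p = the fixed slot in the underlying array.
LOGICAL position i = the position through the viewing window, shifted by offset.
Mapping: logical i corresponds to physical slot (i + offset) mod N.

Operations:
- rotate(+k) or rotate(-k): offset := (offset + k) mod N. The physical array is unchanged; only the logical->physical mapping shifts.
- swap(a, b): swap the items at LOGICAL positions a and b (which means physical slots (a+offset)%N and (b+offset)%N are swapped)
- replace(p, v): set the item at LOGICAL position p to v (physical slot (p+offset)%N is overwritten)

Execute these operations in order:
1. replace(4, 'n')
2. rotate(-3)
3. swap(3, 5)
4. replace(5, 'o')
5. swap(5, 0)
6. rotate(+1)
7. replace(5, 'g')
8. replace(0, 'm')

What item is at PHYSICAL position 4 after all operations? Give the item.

Answer: o

Derivation:
After op 1 (replace(4, 'n')): offset=0, physical=[A,B,C,D,n,F,G], logical=[A,B,C,D,n,F,G]
After op 2 (rotate(-3)): offset=4, physical=[A,B,C,D,n,F,G], logical=[n,F,G,A,B,C,D]
After op 3 (swap(3, 5)): offset=4, physical=[C,B,A,D,n,F,G], logical=[n,F,G,C,B,A,D]
After op 4 (replace(5, 'o')): offset=4, physical=[C,B,o,D,n,F,G], logical=[n,F,G,C,B,o,D]
After op 5 (swap(5, 0)): offset=4, physical=[C,B,n,D,o,F,G], logical=[o,F,G,C,B,n,D]
After op 6 (rotate(+1)): offset=5, physical=[C,B,n,D,o,F,G], logical=[F,G,C,B,n,D,o]
After op 7 (replace(5, 'g')): offset=5, physical=[C,B,n,g,o,F,G], logical=[F,G,C,B,n,g,o]
After op 8 (replace(0, 'm')): offset=5, physical=[C,B,n,g,o,m,G], logical=[m,G,C,B,n,g,o]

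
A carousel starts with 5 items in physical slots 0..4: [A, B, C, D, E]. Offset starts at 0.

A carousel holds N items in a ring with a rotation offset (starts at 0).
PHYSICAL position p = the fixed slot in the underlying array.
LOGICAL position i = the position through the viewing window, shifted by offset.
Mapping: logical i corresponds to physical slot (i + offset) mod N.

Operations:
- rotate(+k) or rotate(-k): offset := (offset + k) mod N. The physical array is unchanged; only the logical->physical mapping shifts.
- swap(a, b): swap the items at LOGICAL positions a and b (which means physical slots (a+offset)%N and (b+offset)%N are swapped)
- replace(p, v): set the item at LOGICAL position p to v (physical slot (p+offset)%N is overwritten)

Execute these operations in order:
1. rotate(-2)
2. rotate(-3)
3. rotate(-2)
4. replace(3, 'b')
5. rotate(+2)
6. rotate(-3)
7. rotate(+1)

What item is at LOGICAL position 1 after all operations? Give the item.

After op 1 (rotate(-2)): offset=3, physical=[A,B,C,D,E], logical=[D,E,A,B,C]
After op 2 (rotate(-3)): offset=0, physical=[A,B,C,D,E], logical=[A,B,C,D,E]
After op 3 (rotate(-2)): offset=3, physical=[A,B,C,D,E], logical=[D,E,A,B,C]
After op 4 (replace(3, 'b')): offset=3, physical=[A,b,C,D,E], logical=[D,E,A,b,C]
After op 5 (rotate(+2)): offset=0, physical=[A,b,C,D,E], logical=[A,b,C,D,E]
After op 6 (rotate(-3)): offset=2, physical=[A,b,C,D,E], logical=[C,D,E,A,b]
After op 7 (rotate(+1)): offset=3, physical=[A,b,C,D,E], logical=[D,E,A,b,C]

Answer: E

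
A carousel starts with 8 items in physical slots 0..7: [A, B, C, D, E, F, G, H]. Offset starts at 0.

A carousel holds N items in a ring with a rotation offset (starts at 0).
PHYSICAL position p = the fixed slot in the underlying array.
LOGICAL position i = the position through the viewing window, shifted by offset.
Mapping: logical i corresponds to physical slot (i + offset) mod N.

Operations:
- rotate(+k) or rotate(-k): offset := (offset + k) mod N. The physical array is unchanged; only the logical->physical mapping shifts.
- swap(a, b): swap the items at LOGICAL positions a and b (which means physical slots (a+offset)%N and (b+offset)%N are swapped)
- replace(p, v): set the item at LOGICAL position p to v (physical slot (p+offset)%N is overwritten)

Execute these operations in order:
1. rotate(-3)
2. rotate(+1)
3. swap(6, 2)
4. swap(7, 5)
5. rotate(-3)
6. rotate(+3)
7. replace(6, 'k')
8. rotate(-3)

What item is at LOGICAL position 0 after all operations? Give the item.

Answer: F

Derivation:
After op 1 (rotate(-3)): offset=5, physical=[A,B,C,D,E,F,G,H], logical=[F,G,H,A,B,C,D,E]
After op 2 (rotate(+1)): offset=6, physical=[A,B,C,D,E,F,G,H], logical=[G,H,A,B,C,D,E,F]
After op 3 (swap(6, 2)): offset=6, physical=[E,B,C,D,A,F,G,H], logical=[G,H,E,B,C,D,A,F]
After op 4 (swap(7, 5)): offset=6, physical=[E,B,C,F,A,D,G,H], logical=[G,H,E,B,C,F,A,D]
After op 5 (rotate(-3)): offset=3, physical=[E,B,C,F,A,D,G,H], logical=[F,A,D,G,H,E,B,C]
After op 6 (rotate(+3)): offset=6, physical=[E,B,C,F,A,D,G,H], logical=[G,H,E,B,C,F,A,D]
After op 7 (replace(6, 'k')): offset=6, physical=[E,B,C,F,k,D,G,H], logical=[G,H,E,B,C,F,k,D]
After op 8 (rotate(-3)): offset=3, physical=[E,B,C,F,k,D,G,H], logical=[F,k,D,G,H,E,B,C]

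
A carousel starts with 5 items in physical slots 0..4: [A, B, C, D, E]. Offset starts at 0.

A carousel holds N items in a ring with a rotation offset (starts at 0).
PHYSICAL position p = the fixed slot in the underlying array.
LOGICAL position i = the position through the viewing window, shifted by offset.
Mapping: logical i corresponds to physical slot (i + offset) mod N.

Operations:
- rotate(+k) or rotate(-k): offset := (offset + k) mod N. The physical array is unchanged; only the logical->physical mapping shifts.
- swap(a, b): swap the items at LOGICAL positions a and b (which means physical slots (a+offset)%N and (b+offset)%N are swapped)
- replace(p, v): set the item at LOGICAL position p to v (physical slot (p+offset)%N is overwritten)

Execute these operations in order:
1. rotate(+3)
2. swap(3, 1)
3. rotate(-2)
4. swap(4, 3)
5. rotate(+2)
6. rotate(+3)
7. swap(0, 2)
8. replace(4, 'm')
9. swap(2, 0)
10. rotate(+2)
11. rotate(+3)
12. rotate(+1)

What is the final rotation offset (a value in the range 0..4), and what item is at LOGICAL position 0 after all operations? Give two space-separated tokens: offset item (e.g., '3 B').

After op 1 (rotate(+3)): offset=3, physical=[A,B,C,D,E], logical=[D,E,A,B,C]
After op 2 (swap(3, 1)): offset=3, physical=[A,E,C,D,B], logical=[D,B,A,E,C]
After op 3 (rotate(-2)): offset=1, physical=[A,E,C,D,B], logical=[E,C,D,B,A]
After op 4 (swap(4, 3)): offset=1, physical=[B,E,C,D,A], logical=[E,C,D,A,B]
After op 5 (rotate(+2)): offset=3, physical=[B,E,C,D,A], logical=[D,A,B,E,C]
After op 6 (rotate(+3)): offset=1, physical=[B,E,C,D,A], logical=[E,C,D,A,B]
After op 7 (swap(0, 2)): offset=1, physical=[B,D,C,E,A], logical=[D,C,E,A,B]
After op 8 (replace(4, 'm')): offset=1, physical=[m,D,C,E,A], logical=[D,C,E,A,m]
After op 9 (swap(2, 0)): offset=1, physical=[m,E,C,D,A], logical=[E,C,D,A,m]
After op 10 (rotate(+2)): offset=3, physical=[m,E,C,D,A], logical=[D,A,m,E,C]
After op 11 (rotate(+3)): offset=1, physical=[m,E,C,D,A], logical=[E,C,D,A,m]
After op 12 (rotate(+1)): offset=2, physical=[m,E,C,D,A], logical=[C,D,A,m,E]

Answer: 2 C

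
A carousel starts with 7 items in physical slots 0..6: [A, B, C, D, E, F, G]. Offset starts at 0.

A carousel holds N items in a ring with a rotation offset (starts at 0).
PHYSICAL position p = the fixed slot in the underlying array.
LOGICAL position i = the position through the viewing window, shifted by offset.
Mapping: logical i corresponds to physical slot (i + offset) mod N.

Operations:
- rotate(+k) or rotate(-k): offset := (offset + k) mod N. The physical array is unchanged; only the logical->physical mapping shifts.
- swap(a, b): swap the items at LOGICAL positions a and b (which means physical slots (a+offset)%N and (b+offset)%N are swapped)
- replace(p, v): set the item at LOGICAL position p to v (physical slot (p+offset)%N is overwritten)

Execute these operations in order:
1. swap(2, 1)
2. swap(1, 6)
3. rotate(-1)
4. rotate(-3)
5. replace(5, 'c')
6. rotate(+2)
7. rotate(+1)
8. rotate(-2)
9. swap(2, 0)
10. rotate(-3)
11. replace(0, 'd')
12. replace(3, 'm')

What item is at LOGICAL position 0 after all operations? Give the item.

Answer: d

Derivation:
After op 1 (swap(2, 1)): offset=0, physical=[A,C,B,D,E,F,G], logical=[A,C,B,D,E,F,G]
After op 2 (swap(1, 6)): offset=0, physical=[A,G,B,D,E,F,C], logical=[A,G,B,D,E,F,C]
After op 3 (rotate(-1)): offset=6, physical=[A,G,B,D,E,F,C], logical=[C,A,G,B,D,E,F]
After op 4 (rotate(-3)): offset=3, physical=[A,G,B,D,E,F,C], logical=[D,E,F,C,A,G,B]
After op 5 (replace(5, 'c')): offset=3, physical=[A,c,B,D,E,F,C], logical=[D,E,F,C,A,c,B]
After op 6 (rotate(+2)): offset=5, physical=[A,c,B,D,E,F,C], logical=[F,C,A,c,B,D,E]
After op 7 (rotate(+1)): offset=6, physical=[A,c,B,D,E,F,C], logical=[C,A,c,B,D,E,F]
After op 8 (rotate(-2)): offset=4, physical=[A,c,B,D,E,F,C], logical=[E,F,C,A,c,B,D]
After op 9 (swap(2, 0)): offset=4, physical=[A,c,B,D,C,F,E], logical=[C,F,E,A,c,B,D]
After op 10 (rotate(-3)): offset=1, physical=[A,c,B,D,C,F,E], logical=[c,B,D,C,F,E,A]
After op 11 (replace(0, 'd')): offset=1, physical=[A,d,B,D,C,F,E], logical=[d,B,D,C,F,E,A]
After op 12 (replace(3, 'm')): offset=1, physical=[A,d,B,D,m,F,E], logical=[d,B,D,m,F,E,A]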